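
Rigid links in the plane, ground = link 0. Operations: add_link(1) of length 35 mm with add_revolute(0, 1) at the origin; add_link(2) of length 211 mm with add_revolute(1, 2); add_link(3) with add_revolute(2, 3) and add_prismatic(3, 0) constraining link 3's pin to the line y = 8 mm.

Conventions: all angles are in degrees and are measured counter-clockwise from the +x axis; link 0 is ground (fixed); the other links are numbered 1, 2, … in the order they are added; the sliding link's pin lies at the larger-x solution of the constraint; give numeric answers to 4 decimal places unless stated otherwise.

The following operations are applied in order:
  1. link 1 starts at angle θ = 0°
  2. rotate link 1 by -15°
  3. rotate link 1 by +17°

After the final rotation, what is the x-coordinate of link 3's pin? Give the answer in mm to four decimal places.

geometry: r = 35 mm, L = 211 mm, e = 8 mm; θ starts at 0°
rotate link 1 by -15°: θ ← 0° -15° = -15°
rotate link 1 by +17°: θ ← -15° +17° = 2°
crank pin P = (r cos θ, r sin θ) = (34.978679, 1.221482)
h = r sin θ − e = 1.221482 − 8 = -6.778518
x = r cos θ + √(L² − h²) = 34.978679 + 210.891090 = 245.869769

245.8698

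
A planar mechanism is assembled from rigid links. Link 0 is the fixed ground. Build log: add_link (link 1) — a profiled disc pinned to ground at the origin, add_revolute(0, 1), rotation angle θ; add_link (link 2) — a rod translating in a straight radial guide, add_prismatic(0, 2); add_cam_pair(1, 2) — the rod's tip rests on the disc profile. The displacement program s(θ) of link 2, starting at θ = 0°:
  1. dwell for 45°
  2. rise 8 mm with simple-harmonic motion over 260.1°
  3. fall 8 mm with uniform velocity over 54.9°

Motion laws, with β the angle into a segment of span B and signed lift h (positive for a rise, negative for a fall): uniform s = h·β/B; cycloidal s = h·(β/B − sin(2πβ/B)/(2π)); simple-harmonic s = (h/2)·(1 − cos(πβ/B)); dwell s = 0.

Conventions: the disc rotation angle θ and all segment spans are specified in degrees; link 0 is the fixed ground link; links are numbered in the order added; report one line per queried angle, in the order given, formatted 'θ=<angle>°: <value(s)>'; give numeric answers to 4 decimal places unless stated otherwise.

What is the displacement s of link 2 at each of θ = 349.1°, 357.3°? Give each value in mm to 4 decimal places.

seg 1 [0°–45°] dwell: s stays 0.0000
seg 2 [45°–305.1°] simple-harmonic, h=8: full span → s += 8 → s = 8.0000
seg 3 [305.1°–360°] uniform, h=-8: θ=349.1° here. β=44, B=54.9. -8·44/54.9 = -6.4117 → s = 1.5883
seg 3 [305.1°–360°] uniform, h=-8: θ=357.3° here. β=52.2, B=54.9. -8·52.2/54.9 = -7.6066 → s = 0.3934

θ=349.1°: 1.5883
θ=357.3°: 0.3934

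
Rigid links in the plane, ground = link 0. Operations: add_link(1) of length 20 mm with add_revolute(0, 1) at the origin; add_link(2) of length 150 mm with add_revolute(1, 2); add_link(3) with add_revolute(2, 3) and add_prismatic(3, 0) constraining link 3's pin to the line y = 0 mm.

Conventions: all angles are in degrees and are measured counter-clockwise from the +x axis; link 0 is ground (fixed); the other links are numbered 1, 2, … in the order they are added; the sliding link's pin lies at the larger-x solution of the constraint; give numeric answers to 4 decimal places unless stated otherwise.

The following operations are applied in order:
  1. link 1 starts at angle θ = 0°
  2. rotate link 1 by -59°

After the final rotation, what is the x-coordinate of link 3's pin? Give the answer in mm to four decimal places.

geometry: r = 20 mm, L = 150 mm, e = 0 mm; θ starts at 0°
rotate link 1 by -59°: θ ← 0° -59° = -59°
crank pin P = (r cos θ, r sin θ) = (10.300761, -17.143346)
h = r sin θ − e = -17.143346 − 0 = -17.143346
x = r cos θ + √(L² − h²) = 10.300761 + 149.017132 = 159.317894

159.3179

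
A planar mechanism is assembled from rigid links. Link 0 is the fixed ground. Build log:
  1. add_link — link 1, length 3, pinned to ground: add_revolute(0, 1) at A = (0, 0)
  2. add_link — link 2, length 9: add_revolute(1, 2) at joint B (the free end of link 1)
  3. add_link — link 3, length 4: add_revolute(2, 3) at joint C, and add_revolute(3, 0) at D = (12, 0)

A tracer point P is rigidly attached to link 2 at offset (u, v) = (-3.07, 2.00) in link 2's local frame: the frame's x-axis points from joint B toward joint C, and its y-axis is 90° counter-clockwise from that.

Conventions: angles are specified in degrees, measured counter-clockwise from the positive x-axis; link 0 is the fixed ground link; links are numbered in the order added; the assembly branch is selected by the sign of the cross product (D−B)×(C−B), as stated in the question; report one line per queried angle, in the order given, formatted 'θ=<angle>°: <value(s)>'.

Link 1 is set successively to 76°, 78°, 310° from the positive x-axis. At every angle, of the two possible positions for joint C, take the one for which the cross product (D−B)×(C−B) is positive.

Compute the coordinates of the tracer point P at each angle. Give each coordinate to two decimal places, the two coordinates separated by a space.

A=(0,0), D=(12.00,0)
θ=76°: B = A + 3.00·(cos76°, sin76°) = (0.7258, 2.9109)
θ=76°: |BD| = 11.6440
θ=76°: circle(B,9.00) ∩ circle(D,4.00): a=8.6131, h=2.6104
θ=76°:   candidates: C₊=(9.7180,3.2852) cross=30.395; C₋=(8.4128,-1.7698) cross=-30.395
θ=76°:   branch + wants cross > 0 → take C=(9.7180,3.2852) (cross=30.395)
θ=76°: ex = (C−B)/|BC| = (0.9991,0.0416); ey = (-0.0416,0.9991)
θ=76°: P = B + -3.07·ex + 2.00·ey = (-2.4248,4.7815)
θ=78°: B = A + 3.00·(cos78°, sin78°) = (0.6237, 2.9344)
θ=78°: |BD| = 11.7486
θ=78°: circle(B,9.00) ∩ circle(D,4.00): a=8.6406, h=2.5180
θ=78°:   candidates: C₊=(9.6194,3.2144) cross=29.583; C₋=(8.3616,-1.6619) cross=-29.583
θ=78°:   branch + wants cross > 0 → take C=(9.6194,3.2144) (cross=29.583)
θ=78°: ex = (C−B)/|BC| = (0.9995,0.0311); ey = (-0.0311,0.9995)
θ=78°: P = B + -3.07·ex + 2.00·ey = (-2.5070,4.8380)
θ=310°: B = A + 3.00·(cos310°, sin310°) = (1.9284, -2.2981)
θ=310°: |BD| = 10.3305
θ=310°: circle(B,9.00) ∩ circle(D,4.00): a=8.3113, h=3.4529
θ=310°:   candidates: C₊=(9.2632,2.9172) cross=35.670; C₋=(10.7995,-3.8156) cross=-35.670
θ=310°:   branch + wants cross > 0 → take C=(9.2632,2.9172) (cross=35.670)
θ=310°: ex = (C−B)/|BC| = (0.8150,0.5795); ey = (-0.5795,0.8150)
θ=310°: P = B + -3.07·ex + 2.00·ey = (-1.7326,-2.4472)

θ=76°: -2.42 4.78
θ=78°: -2.51 4.84
θ=310°: -1.73 -2.45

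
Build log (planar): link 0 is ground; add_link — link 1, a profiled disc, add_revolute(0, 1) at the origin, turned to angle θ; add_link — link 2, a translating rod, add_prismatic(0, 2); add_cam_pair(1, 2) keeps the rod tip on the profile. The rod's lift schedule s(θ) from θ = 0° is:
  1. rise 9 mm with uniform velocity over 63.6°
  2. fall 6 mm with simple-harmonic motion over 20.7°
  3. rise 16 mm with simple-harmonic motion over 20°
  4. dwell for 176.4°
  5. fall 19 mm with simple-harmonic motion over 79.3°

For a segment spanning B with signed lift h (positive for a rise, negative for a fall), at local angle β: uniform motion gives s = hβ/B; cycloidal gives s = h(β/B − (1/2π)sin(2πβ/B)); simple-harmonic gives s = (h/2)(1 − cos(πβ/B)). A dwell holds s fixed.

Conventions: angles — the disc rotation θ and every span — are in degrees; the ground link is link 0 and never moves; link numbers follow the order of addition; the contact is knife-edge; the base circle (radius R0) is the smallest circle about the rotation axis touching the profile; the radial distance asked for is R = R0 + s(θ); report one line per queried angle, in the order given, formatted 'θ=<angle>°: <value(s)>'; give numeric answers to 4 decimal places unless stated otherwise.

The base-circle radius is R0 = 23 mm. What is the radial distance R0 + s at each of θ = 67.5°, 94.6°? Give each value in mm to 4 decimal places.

seg 1 [0°–63.6°] uniform, h=9: full span → s += 9 → s = 9.0000
seg 2 [63.6°–84.3°] simple-harmonic, h=-6: θ=67.5° here. β=3.9, B=20.7. -6/2·(1 − cos(π·0.1884)) = -0.5103 → s = 8.4897
seg 2 [63.6°–84.3°] simple-harmonic, h=-6: full span → s += -6 → s = 3.0000
seg 3 [84.3°–104.3°] simple-harmonic, h=16: θ=94.6° here. β=10.3, B=20. 16/2·(1 − cos(π·0.5150)) = 8.3769 → s = 11.3769
θ=67.5°: R = R0 + s = 23 + 8.4897 = 31.4897
θ=94.6°: R = R0 + s = 23 + 11.3769 = 34.3769

θ=67.5°: 31.4897
θ=94.6°: 34.3769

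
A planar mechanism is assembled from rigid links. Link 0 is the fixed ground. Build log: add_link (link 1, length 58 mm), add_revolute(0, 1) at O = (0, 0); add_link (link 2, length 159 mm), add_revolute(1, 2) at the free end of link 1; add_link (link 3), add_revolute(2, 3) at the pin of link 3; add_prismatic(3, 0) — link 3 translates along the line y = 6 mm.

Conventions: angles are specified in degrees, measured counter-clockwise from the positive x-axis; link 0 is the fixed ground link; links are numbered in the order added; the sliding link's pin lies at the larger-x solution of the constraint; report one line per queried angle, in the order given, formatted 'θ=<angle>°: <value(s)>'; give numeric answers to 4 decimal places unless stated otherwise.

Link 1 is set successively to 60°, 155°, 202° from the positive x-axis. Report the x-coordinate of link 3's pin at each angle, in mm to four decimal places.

geometry: r = 58 mm, L = 159 mm, e = 6 mm
θ=60°: crank pin P = (r cos θ, r sin θ) = (29.000000, 50.229473)
θ=60°: h = r sin θ − e = 50.229473 − 6 = 44.229473
θ=60°: x = r cos θ + √(L² − h²) = 29.000000 + 152.724437 = 181.724437
θ=155°: crank pin P = (r cos θ, r sin θ) = (-52.565852, 24.511859)
θ=155°: h = r sin θ − e = 24.511859 − 6 = 18.511859
θ=155°: x = r cos θ + √(L² − h²) = -52.565852 + 157.918685 = 105.352833
θ=202°: crank pin P = (r cos θ, r sin θ) = (-53.776664, -21.727182)
θ=202°: h = r sin θ − e = -21.727182 − 6 = -27.727182
θ=202°: x = r cos θ + √(L² − h²) = -53.776664 + 156.563736 = 102.787072

θ=60°: 181.7244
θ=155°: 105.3528
θ=202°: 102.7871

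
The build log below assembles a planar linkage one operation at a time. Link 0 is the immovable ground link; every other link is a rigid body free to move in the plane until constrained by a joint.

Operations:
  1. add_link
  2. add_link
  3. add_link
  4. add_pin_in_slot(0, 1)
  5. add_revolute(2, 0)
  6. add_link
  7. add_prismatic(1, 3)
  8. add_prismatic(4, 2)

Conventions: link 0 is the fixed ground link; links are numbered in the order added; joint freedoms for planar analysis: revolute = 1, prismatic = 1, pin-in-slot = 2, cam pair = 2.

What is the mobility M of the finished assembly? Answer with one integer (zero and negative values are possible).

link 0 = ground. State L|J1|J2 = 1|0|0
+link1  2|0|0
+link2  3|0|0
+link3  4|0|0
PS(0,1) f=2→J2  4|0|1
R(2,0) f=1→J1  4|1|1
+link4  5|1|1
P(1,3) f=1→J1  5|2|1
P(4,2) f=1→J1  5|3|1
M = 3(5−1)−2·3−1 = 12−6−1 = 5

M = 5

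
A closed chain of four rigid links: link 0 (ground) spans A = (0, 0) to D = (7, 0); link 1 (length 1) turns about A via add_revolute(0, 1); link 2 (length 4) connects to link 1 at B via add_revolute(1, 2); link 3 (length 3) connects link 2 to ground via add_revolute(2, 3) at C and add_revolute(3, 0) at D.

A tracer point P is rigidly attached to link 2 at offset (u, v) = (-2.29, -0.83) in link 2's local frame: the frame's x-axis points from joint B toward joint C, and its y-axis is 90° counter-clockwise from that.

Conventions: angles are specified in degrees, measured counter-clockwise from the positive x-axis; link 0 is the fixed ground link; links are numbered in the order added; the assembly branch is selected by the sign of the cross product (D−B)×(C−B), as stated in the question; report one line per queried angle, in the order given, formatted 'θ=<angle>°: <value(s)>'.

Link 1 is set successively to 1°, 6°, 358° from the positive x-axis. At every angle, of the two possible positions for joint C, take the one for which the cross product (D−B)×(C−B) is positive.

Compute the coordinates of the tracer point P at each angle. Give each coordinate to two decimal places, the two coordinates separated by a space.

A=(0,0), D=(7.00,0)
θ=1°: B = A + 1.00·(cos1°, sin1°) = (0.9998, 0.0175)
θ=1°: |BD| = 6.0002
θ=1°: circle(B,4.00) ∩ circle(D,3.00): a=3.5834, h=1.7774
θ=1°:   candidates: C₊=(4.5884,1.7844) cross=10.665; C₋=(4.5781,-1.7704) cross=-10.665
θ=1°:   branch + wants cross > 0 → take C=(4.5884,1.7844) (cross=10.665)
θ=1°: ex = (C−B)/|BC| = (0.8971,0.4417); ey = (-0.4417,0.8971)
θ=1°: P = B + -2.29·ex + -0.83·ey = (-0.6880,-1.7388)
θ=6°: B = A + 1.00·(cos6°, sin6°) = (0.9945, 0.1045)
θ=6°: |BD| = 6.0064
θ=6°: circle(B,4.00) ∩ circle(D,3.00): a=3.5859, h=1.7724
θ=6°:   candidates: C₊=(4.6107,1.8142) cross=10.646; C₋=(4.5490,-1.7300) cross=-10.646
θ=6°:   branch + wants cross > 0 → take C=(4.6107,1.8142) (cross=10.646)
θ=6°: ex = (C−B)/|BC| = (0.9041,0.4274); ey = (-0.4274,0.9041)
θ=6°: P = B + -2.29·ex + -0.83·ey = (-0.7210,-1.6246)
θ=358°: B = A + 1.00·(cos358°, sin358°) = (0.9994, -0.0349)
θ=358°: |BD| = 6.0007
θ=358°: circle(B,4.00) ∩ circle(D,3.00): a=3.5836, h=1.7770
θ=358°:   candidates: C₊=(4.5726,1.7629) cross=10.663; C₋=(4.5933,-1.7910) cross=-10.663
θ=358°:   branch + wants cross > 0 → take C=(4.5726,1.7629) (cross=10.663)
θ=358°: ex = (C−B)/|BC| = (0.8933,0.4494); ey = (-0.4494,0.8933)
θ=358°: P = B + -2.29·ex + -0.83·ey = (-0.6732,-1.8056)

θ=1°: -0.69 -1.74
θ=6°: -0.72 -1.62
θ=358°: -0.67 -1.81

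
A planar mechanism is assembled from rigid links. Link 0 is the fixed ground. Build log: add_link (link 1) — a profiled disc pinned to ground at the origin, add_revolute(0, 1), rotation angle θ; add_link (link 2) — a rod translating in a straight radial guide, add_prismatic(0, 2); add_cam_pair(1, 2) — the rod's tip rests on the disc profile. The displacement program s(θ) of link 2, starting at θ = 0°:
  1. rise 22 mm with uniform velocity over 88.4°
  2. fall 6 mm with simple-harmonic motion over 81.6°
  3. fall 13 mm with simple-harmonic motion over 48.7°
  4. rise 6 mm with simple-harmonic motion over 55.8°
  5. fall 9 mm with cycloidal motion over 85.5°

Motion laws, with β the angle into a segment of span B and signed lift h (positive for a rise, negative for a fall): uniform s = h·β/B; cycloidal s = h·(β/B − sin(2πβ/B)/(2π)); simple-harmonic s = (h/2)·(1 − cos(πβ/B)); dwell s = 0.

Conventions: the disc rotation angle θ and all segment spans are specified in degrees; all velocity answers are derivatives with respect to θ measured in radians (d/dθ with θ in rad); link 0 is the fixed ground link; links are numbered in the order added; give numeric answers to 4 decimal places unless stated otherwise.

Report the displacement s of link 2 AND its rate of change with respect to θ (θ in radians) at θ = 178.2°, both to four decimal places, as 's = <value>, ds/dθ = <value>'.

seg 1 [0°–88.4°] uniform, h=22: full span → s += 22 → s = 22.0000
seg 2 [88.4°–170°] simple-harmonic, h=-6: full span → s += -6 → s = 16.0000
seg 3 [170°–218.7°] simple-harmonic, h=-13: θ=178.2° here. β=8.2, B=48.7. -13/2·(1 − cos(π·0.1684)) = -0.8884 → s = 15.1116
velocity in seg [170°–218.7°] (simple-harmonic), θ in radians: β = 8.2° = 0.1431 rad, B = 48.7° = 0.8500 rad; ds/dθ = (πh/(2B)) sin(πβ/B) = (π·(-13)/(2·0.8500)) sin(π·0.1684) = -12.123994 mm/rad

s = 15.1116, ds/dθ = -12.1240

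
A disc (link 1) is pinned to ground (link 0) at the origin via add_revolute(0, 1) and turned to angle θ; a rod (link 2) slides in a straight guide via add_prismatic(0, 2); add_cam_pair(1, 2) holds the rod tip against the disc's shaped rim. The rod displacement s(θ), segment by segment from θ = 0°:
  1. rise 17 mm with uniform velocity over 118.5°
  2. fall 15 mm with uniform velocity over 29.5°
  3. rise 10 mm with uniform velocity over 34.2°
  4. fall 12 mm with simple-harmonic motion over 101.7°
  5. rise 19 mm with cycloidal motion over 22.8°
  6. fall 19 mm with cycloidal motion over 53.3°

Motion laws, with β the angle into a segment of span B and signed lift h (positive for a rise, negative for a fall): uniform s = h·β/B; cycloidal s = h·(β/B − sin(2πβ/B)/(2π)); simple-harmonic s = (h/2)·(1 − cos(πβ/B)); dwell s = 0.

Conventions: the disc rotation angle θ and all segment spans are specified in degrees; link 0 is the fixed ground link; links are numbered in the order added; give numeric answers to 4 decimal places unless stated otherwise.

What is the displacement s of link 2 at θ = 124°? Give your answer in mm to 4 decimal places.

segment 1 (0° to 118.5°, uniform, h = 17) is passed completely: s = 0.0000 + (17) = 17.0000
θ = 124° falls in segment 2 (118.5° to 148°, uniform, h = -15): β = 124 − 118.5 = 5.5°, B = 29.5°; Δs = -15·5.5/29.5 = -2.7966; s = 17.0000 − 2.7966 = 14.2034

14.2034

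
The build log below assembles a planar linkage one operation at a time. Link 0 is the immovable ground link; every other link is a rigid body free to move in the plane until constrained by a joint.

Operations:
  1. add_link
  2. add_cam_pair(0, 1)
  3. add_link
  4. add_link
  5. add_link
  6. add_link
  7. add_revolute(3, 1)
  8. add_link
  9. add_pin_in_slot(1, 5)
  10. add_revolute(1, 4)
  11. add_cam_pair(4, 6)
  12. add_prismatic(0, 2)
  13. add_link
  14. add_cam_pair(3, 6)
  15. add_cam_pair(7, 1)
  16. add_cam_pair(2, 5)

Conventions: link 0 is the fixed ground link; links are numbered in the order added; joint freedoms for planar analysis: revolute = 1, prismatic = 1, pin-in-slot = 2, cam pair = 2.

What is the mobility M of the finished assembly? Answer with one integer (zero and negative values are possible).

ground; <1,0,0>
#1 <2,0,0>
C:0↔1 J2 <2,0,1>
#2 <3,0,1>
#3 <4,0,1>
#4 <5,0,1>
#5 <6,0,1>
R:3↔1 J1 <6,1,1>
#6 <7,1,1>
PS:1↔5 J2 <7,1,2>
R:1↔4 J1 <7,2,2>
C:4↔6 J2 <7,2,3>
P:0↔2 J1 <7,3,3>
#7 <8,3,3>
C:3↔6 J2 <8,3,4>
C:7↔1 J2 <8,3,5>
C:2↔5 J2 <8,3,6>
3×7 − 2×3 − 1×6 = 9

M = 9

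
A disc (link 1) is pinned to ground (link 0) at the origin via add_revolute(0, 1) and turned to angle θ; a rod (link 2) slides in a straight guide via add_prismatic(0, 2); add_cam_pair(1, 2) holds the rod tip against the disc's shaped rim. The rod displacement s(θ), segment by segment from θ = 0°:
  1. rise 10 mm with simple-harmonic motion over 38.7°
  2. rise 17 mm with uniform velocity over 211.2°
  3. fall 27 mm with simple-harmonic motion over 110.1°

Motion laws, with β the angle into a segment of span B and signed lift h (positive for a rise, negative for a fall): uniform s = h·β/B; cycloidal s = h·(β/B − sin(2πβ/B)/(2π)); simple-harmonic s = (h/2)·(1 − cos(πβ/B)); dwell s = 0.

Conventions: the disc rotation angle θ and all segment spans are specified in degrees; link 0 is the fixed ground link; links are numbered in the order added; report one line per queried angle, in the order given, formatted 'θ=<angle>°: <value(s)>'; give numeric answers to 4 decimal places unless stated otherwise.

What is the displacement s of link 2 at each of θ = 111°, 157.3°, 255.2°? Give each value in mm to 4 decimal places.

segment 1 (0° to 38.7°, simple-harmonic, h = 10) is passed completely: s = 0.0000 + (10) = 10.0000
θ = 111° falls in segment 2 (38.7° to 249.9°, uniform, h = 17): β = 111 − 38.7 = 72.3°, B = 211.2°; Δs = 17·72.3/211.2 = 5.8196; s = 10.0000 + 5.8196 = 15.8196
θ = 157.3° falls in segment 2 (38.7° to 249.9°, uniform, h = 17): β = 157.3 − 38.7 = 118.6°, B = 211.2°; Δs = 17·118.6/211.2 = 9.5464; s = 10.0000 + 9.5464 = 19.5464
segment 2 (38.7° to 249.9°, uniform, h = 17) is passed completely: s = 10.0000 + (17) = 27.0000
θ = 255.2° falls in segment 3 (249.9° to 360°, simple-harmonic, h = -27): β = 255.2 − 249.9 = 5.3°, B = 110.1°; Δs = -27/2·(1 − cos(π·0.0481)) = -0.1541; s = 27.0000 − 0.1541 = 26.8459

θ=111°: 15.8196
θ=157.3°: 19.5464
θ=255.2°: 26.8459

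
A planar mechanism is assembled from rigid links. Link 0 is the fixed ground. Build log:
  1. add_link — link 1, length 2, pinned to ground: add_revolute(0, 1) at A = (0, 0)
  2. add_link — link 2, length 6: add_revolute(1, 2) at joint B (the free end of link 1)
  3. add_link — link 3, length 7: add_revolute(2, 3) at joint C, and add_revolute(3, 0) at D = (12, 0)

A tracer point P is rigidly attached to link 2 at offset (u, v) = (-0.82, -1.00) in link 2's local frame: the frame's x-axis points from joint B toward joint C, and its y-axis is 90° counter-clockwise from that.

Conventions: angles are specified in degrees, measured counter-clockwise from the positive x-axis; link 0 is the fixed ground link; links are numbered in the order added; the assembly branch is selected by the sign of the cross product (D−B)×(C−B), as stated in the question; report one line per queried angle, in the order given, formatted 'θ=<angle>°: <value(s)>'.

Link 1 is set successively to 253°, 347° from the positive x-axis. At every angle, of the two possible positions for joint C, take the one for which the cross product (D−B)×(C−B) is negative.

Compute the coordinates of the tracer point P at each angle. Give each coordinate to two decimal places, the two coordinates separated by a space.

A=(0,0), D=(12.00,0)
θ=253°: B = A + 2.00·(cos253°, sin253°) = (-0.5847, -1.9126)
θ=253°: |BD| = 12.7293
θ=253°: circle(B,6.00) ∩ circle(D,7.00): a=5.8540, h=1.3156
θ=253°:   candidates: C₊=(5.0051,0.2676) cross=16.747; C₋=(5.4005,-2.3337) cross=-16.747
θ=253°:   branch - wants cross < 0 → take C=(5.4005,-2.3337) (cross=-16.747)
θ=253°: ex = (C−B)/|BC| = (0.9975,-0.0702); ey = (0.0702,0.9975)
θ=253°: P = B + -0.82·ex + -1.00·ey = (-1.4729,-2.8526)
θ=347°: B = A + 2.00·(cos347°, sin347°) = (1.9487, -0.4499)
θ=347°: |BD| = 10.0613
θ=347°: circle(B,6.00) ∩ circle(D,7.00): a=4.3846, h=4.0957
θ=347°:   candidates: C₊=(6.1458,3.8378) cross=41.209; C₋=(6.5121,-4.3455) cross=-41.209
θ=347°:   branch - wants cross < 0 → take C=(6.5121,-4.3455) (cross=-41.209)
θ=347°: ex = (C−B)/|BC| = (0.7606,-0.6493); ey = (0.6493,0.7606)
θ=347°: P = B + -0.82·ex + -1.00·ey = (0.6758,-0.6781)

θ=253°: -1.47 -2.85
θ=347°: 0.68 -0.68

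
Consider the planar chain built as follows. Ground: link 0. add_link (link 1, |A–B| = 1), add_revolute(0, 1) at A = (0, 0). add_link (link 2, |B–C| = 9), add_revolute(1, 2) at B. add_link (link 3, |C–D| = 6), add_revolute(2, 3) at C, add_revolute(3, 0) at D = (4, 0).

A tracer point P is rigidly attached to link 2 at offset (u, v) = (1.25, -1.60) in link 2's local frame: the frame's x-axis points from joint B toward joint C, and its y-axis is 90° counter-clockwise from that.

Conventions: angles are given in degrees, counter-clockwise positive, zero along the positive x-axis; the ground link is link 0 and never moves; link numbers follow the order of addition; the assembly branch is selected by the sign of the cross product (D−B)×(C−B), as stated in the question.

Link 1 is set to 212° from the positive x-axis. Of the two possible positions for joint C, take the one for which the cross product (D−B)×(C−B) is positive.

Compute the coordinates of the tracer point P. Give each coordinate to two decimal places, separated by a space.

A=(0,0), D=(4.00,0)
B = A + 1.00·(cos212°, sin212°) = (-0.8480, -0.5299)
|BD| = 4.8769
circle(B,9.00) ∩ circle(D,6.00): a=7.0520, h=5.5919
  candidates: C₊=(5.5546,5.7951) cross=27.271; C₋=(6.7698,-5.3224) cross=-27.271
  branch + wants cross > 0 → take C=(5.5546,5.7951) (cross=27.271)
ex = (C−B)/|BC| = (0.7114,0.7028); ey = (-0.7028,0.7114)
P = B + 1.25·ex + -1.60·ey = (1.1657,-0.7897)

1.17 -0.79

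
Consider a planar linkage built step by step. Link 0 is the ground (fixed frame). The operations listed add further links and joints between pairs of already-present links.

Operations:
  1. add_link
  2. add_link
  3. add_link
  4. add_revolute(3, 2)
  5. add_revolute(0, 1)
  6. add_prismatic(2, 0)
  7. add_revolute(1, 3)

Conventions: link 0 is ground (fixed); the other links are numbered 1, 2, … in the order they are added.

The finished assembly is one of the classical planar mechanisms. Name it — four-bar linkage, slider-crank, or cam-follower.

links: 4 (incl. ground); joints: 3 revolute, 1 prismatic, 0 higher (cam) pair, forming one closed loop
4 links, 3 revolutes + 1 prismatic in one loop → slider-crank

slider-crank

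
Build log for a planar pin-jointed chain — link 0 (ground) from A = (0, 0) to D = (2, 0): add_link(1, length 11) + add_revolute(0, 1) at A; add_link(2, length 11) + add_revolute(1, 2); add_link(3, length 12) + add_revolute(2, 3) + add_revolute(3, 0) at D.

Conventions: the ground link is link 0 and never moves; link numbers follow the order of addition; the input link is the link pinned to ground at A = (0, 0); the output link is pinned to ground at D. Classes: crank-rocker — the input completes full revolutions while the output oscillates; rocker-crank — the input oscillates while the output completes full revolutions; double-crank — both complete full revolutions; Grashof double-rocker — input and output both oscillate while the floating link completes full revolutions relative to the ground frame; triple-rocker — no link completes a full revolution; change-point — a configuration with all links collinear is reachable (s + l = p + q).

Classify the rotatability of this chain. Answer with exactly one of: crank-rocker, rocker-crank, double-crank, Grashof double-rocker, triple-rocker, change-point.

lengths: ground=2, input=11, coupler=11, output=12
sorted: s=2 (shortest), l=12 (longest), p+q=22
s + l = 14 vs p + q = 22
s + l < p + q (Grashof) with shortest = ground link → double-crank

double-crank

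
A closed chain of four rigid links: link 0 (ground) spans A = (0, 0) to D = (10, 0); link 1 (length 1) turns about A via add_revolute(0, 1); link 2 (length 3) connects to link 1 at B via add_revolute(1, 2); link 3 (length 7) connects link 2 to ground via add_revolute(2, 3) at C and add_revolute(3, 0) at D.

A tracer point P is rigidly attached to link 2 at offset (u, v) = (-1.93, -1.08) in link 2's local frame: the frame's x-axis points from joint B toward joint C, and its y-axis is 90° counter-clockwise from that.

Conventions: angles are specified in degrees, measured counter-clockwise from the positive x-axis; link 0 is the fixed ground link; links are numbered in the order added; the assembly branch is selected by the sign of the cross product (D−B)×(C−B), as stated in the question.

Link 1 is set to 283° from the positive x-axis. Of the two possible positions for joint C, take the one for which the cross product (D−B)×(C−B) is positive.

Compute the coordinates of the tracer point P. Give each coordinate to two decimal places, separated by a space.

A=(0,0), D=(10.00,0)
B = A + 1.00·(cos283°, sin283°) = (0.2250, -0.9744)
|BD| = 9.8235
circle(B,3.00) ∩ circle(D,7.00): a=2.8758, h=0.8542
  candidates: C₊=(3.0018,0.1609) cross=8.392; C₋=(3.1713,-1.5391) cross=-8.392
  branch + wants cross > 0 → take C=(3.0018,0.1609) (cross=8.392)
ex = (C−B)/|BC| = (0.9256,0.3784); ey = (-0.3784,0.9256)
P = B + -1.93·ex + -1.08·ey = (-1.1528,-2.7044)

-1.15 -2.70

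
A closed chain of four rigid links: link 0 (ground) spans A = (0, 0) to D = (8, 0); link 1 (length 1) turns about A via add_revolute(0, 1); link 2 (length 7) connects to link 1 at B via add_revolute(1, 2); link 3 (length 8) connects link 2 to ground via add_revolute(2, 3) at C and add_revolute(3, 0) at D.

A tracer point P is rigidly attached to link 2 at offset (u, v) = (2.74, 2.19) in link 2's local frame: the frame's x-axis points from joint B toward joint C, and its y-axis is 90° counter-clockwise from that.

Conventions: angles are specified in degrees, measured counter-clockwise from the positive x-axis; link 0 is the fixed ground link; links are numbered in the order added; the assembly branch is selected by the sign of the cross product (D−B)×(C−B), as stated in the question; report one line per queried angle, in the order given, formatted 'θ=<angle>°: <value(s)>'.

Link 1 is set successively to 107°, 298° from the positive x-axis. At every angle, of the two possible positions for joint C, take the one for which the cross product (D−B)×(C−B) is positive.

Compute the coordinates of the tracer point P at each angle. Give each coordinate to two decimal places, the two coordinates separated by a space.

A=(0,0), D=(8.00,0)
θ=107°: B = A + 1.00·(cos107°, sin107°) = (-0.2924, 0.9563)
θ=107°: |BD| = 8.3473
θ=107°: circle(B,7.00) ∩ circle(D,8.00): a=3.2752, h=6.1865
θ=107°:   candidates: C₊=(3.6700,6.7269) cross=51.641; C₋=(2.2525,-5.5647) cross=-51.641
θ=107°:   branch + wants cross > 0 → take C=(3.6700,6.7269) (cross=51.641)
θ=107°: ex = (C−B)/|BC| = (0.5661,0.8244); ey = (-0.8244,0.5661)
θ=107°: P = B + 2.74·ex + 2.19·ey = (-0.5468,4.4547)
θ=298°: B = A + 1.00·(cos298°, sin298°) = (0.4695, -0.8829)
θ=298°: |BD| = 7.5821
θ=298°: circle(B,7.00) ∩ circle(D,8.00): a=2.8019, h=6.4148
θ=298°:   candidates: C₊=(2.5053,5.8145) cross=48.638; C₋=(3.9993,-6.9278) cross=-48.638
θ=298°:   branch + wants cross > 0 → take C=(2.5053,5.8145) (cross=48.638)
θ=298°: ex = (C−B)/|BC| = (0.2908,0.9568); ey = (-0.9568,0.2908)
θ=298°: P = B + 2.74·ex + 2.19·ey = (-0.8290,2.3755)

θ=107°: -0.55 4.45
θ=298°: -0.83 2.38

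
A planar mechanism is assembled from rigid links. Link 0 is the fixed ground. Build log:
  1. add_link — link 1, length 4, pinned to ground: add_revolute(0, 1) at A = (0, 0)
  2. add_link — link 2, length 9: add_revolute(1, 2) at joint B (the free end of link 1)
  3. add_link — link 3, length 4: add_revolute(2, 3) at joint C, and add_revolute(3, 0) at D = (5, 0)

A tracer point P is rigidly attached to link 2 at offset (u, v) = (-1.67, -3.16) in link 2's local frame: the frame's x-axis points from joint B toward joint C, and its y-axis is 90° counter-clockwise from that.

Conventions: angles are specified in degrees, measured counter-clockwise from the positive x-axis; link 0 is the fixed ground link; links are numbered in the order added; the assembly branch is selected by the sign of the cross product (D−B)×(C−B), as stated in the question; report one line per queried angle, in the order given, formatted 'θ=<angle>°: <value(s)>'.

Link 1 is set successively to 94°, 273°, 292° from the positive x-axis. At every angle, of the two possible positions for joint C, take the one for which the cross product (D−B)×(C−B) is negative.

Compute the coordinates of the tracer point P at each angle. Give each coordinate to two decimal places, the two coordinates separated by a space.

A=(0,0), D=(5.00,0)
θ=94°: B = A + 4.00·(cos94°, sin94°) = (-0.2790, 3.9903)
θ=94°: |BD| = 6.6174
θ=94°: circle(B,9.00) ∩ circle(D,4.00): a=8.2200, h=3.6649
θ=94°:   candidates: C₊=(8.4884,1.9574) cross=24.252; C₋=(4.0685,-3.8900) cross=-24.252
θ=94°:   branch - wants cross < 0 → take C=(4.0685,-3.8900) (cross=-24.252)
θ=94°: ex = (C−B)/|BC| = (0.4831,-0.8756); ey = (0.8756,0.4831)
θ=94°: P = B + -1.67·ex + -3.16·ey = (-3.8526,3.9260)
θ=273°: B = A + 4.00·(cos273°, sin273°) = (0.2093, -3.9945)
θ=273°: |BD| = 6.2375
θ=273°: circle(B,9.00) ∩ circle(D,4.00): a=8.3292, h=3.4095
θ=273°:   candidates: C₊=(4.4230,3.9582) cross=21.267; C₋=(8.7900,-1.2792) cross=-21.267
θ=273°:   branch - wants cross < 0 → take C=(8.7900,-1.2792) (cross=-21.267)
θ=273°: ex = (C−B)/|BC| = (0.9534,0.3017); ey = (-0.3017,0.9534)
θ=273°: P = B + -1.67·ex + -3.16·ey = (-0.4294,-7.5111)
θ=292°: B = A + 4.00·(cos292°, sin292°) = (1.4984, -3.7087)
θ=292°: |BD| = 5.1006
θ=292°: circle(B,9.00) ∩ circle(D,4.00): a=8.9221, h=1.1814
θ=292°:   candidates: C₊=(6.7645,3.5898) cross=6.026; C₋=(8.4825,1.9677) cross=-6.026
θ=292°:   branch - wants cross < 0 → take C=(8.4825,1.9677) (cross=-6.026)
θ=292°: ex = (C−B)/|BC| = (0.7760,0.6307); ey = (-0.6307,0.7760)
θ=292°: P = B + -1.67·ex + -3.16·ey = (2.1956,-7.2142)

θ=94°: -3.85 3.93
θ=273°: -0.43 -7.51
θ=292°: 2.20 -7.21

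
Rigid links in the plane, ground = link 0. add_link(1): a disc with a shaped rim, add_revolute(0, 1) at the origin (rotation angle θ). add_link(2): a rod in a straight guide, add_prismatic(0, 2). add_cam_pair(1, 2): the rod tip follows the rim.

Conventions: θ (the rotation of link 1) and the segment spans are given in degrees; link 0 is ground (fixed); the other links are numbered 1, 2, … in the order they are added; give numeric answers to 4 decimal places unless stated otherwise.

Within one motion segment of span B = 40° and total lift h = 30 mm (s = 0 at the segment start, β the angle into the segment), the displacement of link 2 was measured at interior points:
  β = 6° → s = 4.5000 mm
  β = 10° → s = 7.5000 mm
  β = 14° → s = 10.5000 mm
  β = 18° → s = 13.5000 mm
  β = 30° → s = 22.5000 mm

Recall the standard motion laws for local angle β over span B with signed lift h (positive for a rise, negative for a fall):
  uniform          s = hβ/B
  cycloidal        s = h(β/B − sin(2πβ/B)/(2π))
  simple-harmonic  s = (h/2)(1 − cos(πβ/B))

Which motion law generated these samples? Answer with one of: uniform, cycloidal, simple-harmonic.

candidates at β/B = r: uniform s = h·r (linear in β); cycloidal s = h·(r − sin(2πr)/(2π)); simple-harmonic s = (h/2)(1 − cos(πr))
β=6°: printed 4.5000 | uniform 4.5000, cycloidal 0.6372, simple-harmonic 1.6349
β=10°: printed 7.5000 | uniform 7.5000, cycloidal 2.7254, simple-harmonic 4.3934
β=14°: printed 10.5000 | uniform 10.5000, cycloidal 6.6372, simple-harmonic 8.1901
β=18°: printed 13.5000 | uniform 13.5000, cycloidal 12.0246, simple-harmonic 12.6535
β=30°: printed 22.5000 | uniform 22.5000, cycloidal 27.2746, simple-harmonic 25.6066
only one law matches every sample → uniform

uniform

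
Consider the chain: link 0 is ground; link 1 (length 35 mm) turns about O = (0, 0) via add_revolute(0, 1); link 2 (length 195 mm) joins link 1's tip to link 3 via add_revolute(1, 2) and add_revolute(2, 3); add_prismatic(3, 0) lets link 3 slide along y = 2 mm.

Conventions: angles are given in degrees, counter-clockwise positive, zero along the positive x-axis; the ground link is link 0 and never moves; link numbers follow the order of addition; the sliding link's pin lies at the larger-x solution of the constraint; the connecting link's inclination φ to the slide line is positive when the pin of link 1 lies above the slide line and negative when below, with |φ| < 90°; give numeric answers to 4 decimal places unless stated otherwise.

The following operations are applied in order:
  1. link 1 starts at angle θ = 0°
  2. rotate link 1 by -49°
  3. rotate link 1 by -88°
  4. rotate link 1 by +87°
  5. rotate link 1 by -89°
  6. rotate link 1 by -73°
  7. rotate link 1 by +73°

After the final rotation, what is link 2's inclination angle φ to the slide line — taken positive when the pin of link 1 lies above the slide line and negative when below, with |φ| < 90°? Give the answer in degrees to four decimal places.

geometry: r = 35 mm, L = 195 mm, e = 2 mm; θ starts at 0°
rotate link 1 by -49°: θ ← 0° -49° = -49°
rotate link 1 by -88°: θ ← -49° -88° = -137°
rotate link 1 by +87°: θ ← -137° +87° = -50°
rotate link 1 by -89°: θ ← -50° -89° = -139°
rotate link 1 by -73°: θ ← -139° -73° = -212°
rotate link 1 by +73°: θ ← -212° +73° = -139°
h = r sin θ − e = -22.962066 − 2 = -24.962066
sin φ = h / L = -24.962066 / 195 = -0.12801059
φ = arcsin(-0.12801059) = -7.354647°

-7.3546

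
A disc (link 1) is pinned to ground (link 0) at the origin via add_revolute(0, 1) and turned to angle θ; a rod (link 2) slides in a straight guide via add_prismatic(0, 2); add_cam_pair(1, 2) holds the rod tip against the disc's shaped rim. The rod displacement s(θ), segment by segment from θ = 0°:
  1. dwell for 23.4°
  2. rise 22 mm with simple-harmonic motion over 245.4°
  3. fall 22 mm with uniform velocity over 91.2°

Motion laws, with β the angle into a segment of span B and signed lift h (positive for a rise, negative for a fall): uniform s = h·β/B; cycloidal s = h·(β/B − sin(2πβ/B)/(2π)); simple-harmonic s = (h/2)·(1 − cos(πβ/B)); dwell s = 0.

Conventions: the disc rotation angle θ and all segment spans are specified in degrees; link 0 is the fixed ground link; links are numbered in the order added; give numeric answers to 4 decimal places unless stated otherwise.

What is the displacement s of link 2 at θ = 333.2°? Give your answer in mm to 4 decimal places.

segment 1 (0° to 23.4°, dwell): s unchanged at 0.0000
segment 2 (23.4° to 268.8°, simple-harmonic, h = 22) is passed completely: s = 0.0000 + (22) = 22.0000
θ = 333.2° falls in segment 3 (268.8° to 360°, uniform, h = -22): β = 333.2 − 268.8 = 64.4°, B = 91.2°; Δs = -22·64.4/91.2 = -15.5351; s = 22.0000 − 15.5351 = 6.4649

6.4649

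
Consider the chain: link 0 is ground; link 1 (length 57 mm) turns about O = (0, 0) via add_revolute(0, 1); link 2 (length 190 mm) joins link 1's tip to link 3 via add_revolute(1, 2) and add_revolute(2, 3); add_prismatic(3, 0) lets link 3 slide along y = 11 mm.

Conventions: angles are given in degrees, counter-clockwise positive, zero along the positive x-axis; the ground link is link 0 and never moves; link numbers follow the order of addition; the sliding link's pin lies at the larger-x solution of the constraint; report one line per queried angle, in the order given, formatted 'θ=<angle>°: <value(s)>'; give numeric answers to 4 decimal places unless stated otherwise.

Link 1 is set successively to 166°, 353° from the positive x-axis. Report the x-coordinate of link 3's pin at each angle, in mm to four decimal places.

geometry: r = 57 mm, L = 190 mm, e = 11 mm
θ=166°: crank pin P = (r cos θ, r sin θ) = (-55.306856, 13.789548)
θ=166°: h = r sin θ − e = 13.789548 − 11 = 2.789548
θ=166°: x = r cos θ + √(L² − h²) = -55.306856 + 189.979521 = 134.672665
θ=353°: crank pin P = (r cos θ, r sin θ) = (56.575131, -6.946553)
θ=353°: h = r sin θ − e = -6.946553 − 11 = -17.946553
θ=353°: x = r cos θ + √(L² − h²) = 56.575131 + 189.150525 = 245.725656

θ=166°: 134.6727
θ=353°: 245.7257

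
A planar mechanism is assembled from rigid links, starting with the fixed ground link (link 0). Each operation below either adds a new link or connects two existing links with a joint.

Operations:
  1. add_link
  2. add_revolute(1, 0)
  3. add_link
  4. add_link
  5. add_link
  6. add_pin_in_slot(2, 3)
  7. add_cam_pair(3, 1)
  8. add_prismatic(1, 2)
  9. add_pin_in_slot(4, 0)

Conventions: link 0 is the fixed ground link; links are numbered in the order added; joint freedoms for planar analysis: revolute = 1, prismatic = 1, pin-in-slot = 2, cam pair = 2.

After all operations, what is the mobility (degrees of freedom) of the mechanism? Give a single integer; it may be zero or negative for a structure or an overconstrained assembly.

(L,J1,J2)=(1,0,0); link0 fixed
link1: (2,0,0)
R 1-0 [J1]: (2,1,0)
link2: (3,1,0)
link3: (4,1,0)
link4: (5,1,0)
PS 2-3 [J2]: (5,1,1)
C 3-1 [J2]: (5,1,2)
P 1-2 [J1]: (5,2,2)
PS 4-0 [J2]: (5,2,3)
Grübler: 3·4 − 2·2 − 3 = 5

M = 5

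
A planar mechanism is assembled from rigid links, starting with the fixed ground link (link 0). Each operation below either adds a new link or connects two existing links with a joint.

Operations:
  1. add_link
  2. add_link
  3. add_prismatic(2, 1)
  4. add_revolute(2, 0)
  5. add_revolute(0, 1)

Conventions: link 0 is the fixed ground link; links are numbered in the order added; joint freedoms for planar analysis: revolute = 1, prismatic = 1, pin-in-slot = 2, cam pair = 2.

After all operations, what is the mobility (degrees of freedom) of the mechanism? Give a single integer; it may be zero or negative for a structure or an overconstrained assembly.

ground; <1,0,0>
#1 <2,0,0>
#2 <3,0,0>
P:2↔1 J1 <3,1,0>
R:2↔0 J1 <3,2,0>
R:0↔1 J1 <3,3,0>
3×2 − 2×3 − 1×0 = 0

M = 0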